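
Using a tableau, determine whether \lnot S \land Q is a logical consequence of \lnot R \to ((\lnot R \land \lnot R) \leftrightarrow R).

No

Initial set: {(\lnot R \to ((\lnot R \land \lnot R) \leftrightarrow R)); \lnot (\lnot S \land Q)}.
(\lnot R \to ((\lnot R \land \lnot R) \leftrightarrow R)): β-rule — branch into \lnot \lnot R  //  ((\lnot R \land \lnot R) \leftrightarrow R).
  branch 1 (add \lnot \lnot R):
    \lnot (\lnot S \land Q): β-rule — branch into \lnot \lnot S  //  \lnot Q.
      branch 1.1 (add \lnot \lnot S):
        ○ open, literals {R=true, S=true}.
      branch 1.2 (add \lnot Q):
        ○ open, literals {Q=false, R=true}.
  branch 2 (add ((\lnot R \land \lnot R) \leftrightarrow R)):
    \lnot (\lnot S \land Q): β-rule — branch into \lnot \lnot S  //  \lnot Q.
      branch 2.1 (add \lnot \lnot S):
        ((\lnot R \land \lnot R) \leftrightarrow R): β-rule — branch into (\lnot R \land \lnot R), R  //  \lnot (\lnot R \land \lnot R), \lnot R.
          branch 2.1.1 (add (\lnot R \land \lnot R), R):
            (\lnot R \land \lnot R): α-rule — add \lnot R, \lnot R.
            × closes — contains both R and \lnot R.
          branch 2.1.2 (add \lnot (\lnot R \land \lnot R), \lnot R):
            \lnot (\lnot R \land \lnot R): β-rule — branch into \lnot \lnot R  //  \lnot \lnot R.
              branch 2.1.2.1 (add \lnot \lnot R):
                × closes — contains both R and \lnot R.
              branch 2.1.2.2 (add \lnot \lnot R):
                × closes — contains both R and \lnot R.
      branch 2.2 (add \lnot Q):
        ((\lnot R \land \lnot R) \leftrightarrow R): β-rule — branch into (\lnot R \land \lnot R), R  //  \lnot (\lnot R \land \lnot R), \lnot R.
          branch 2.2.1 (add (\lnot R \land \lnot R), R):
            (\lnot R \land \lnot R): α-rule — add \lnot R, \lnot R.
            × closes — contains both R and \lnot R.
          branch 2.2.2 (add \lnot (\lnot R \land \lnot R), \lnot R):
            \lnot (\lnot R \land \lnot R): β-rule — branch into \lnot \lnot R  //  \lnot \lnot R.
              branch 2.2.2.1 (add \lnot \lnot R):
                × closes — contains both R and \lnot R.
              branch 2.2.2.2 (add \lnot \lnot R):
                × closes — contains both R and \lnot R.
6 branches closed, 2 open.
An open branch gives a countermodel: R=true, S=true (unmentioned atoms arbitrary); the premises hold there but the conclusion fails.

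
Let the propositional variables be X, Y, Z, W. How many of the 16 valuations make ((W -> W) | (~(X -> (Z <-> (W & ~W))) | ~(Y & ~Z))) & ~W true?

8

Initial set: {T (((W -> W) | (~(X -> (Z <-> (W & ~W))) | ~(Y & ~Z))) & ~W)}.
T (((W -> W) | (~(X -> (Z <-> (W & ~W))) | ~(Y & ~Z))) & ~W): α-rule — add T ((W -> W) | (~(X -> (Z <-> (W & ~W))) | ~(Y & ~Z))), T ~W.
T ((W -> W) | (~(X -> (Z <-> (W & ~W))) | ~(Y & ~Z))): β-rule — branch into T (W -> W)  //  T (~(X -> (Z <-> (W & ~W))) | ~(Y & ~Z)).
  branch 1 (add T (W -> W)):
    T (W -> W): β-rule — branch into F W  //  T W.
      branch 1.1 (add F W):
        ○ open, literals {W=false}.
      branch 1.2 (add T W):
        × closes — contains both W and ~W.
  branch 2 (add T (~(X -> (Z <-> (W & ~W))) | ~(Y & ~Z))):
    T (~(X -> (Z <-> (W & ~W))) | ~(Y & ~Z)): β-rule — branch into T ~(X -> (Z <-> (W & ~W)))  //  T ~(Y & ~Z).
      branch 2.1 (add T ~(X -> (Z <-> (W & ~W)))):
        T ~(X -> (Z <-> (W & ~W))): α-rule — add T X, F (Z <-> (W & ~W)).
        F (Z <-> (W & ~W)): β-rule — branch into T Z, F (W & ~W)  //  F Z, T (W & ~W).
          branch 2.1.1 (add T Z, F (W & ~W)):
            F (W & ~W): β-rule — branch into F W  //  F ~W.
              branch 2.1.1.1 (add F W):
                ○ open, literals {W=false, X=true, Z=true}.
              branch 2.1.1.2 (add F ~W):
                × closes — contains both W and ~W.
          branch 2.1.2 (add F Z, T (W & ~W)):
            T (W & ~W): α-rule — add T W, T ~W.
            × closes — contains both W and ~W.
      branch 2.2 (add T ~(Y & ~Z)):
        T ~(Y & ~Z): β-rule — branch into F Y  //  F ~Z.
          branch 2.2.1 (add F Y):
            ○ open, literals {W=false, Y=false}.
          branch 2.2.2 (add F ~Z):
            ○ open, literals {W=false, Z=true}.
3 branches closed, 4 open.
Each open branch fixes some atoms; the unmentioned ones are free. Counting distinct full assignments: branch {W=false} (X, Y, Z) contributes 8 new; branch {W=false, X=true, Z=true} (Y) contributes 0 new; branch {W=false, Y=false} (X, Z) contributes 0 new; branch {W=false, Z=true} (X, Y) contributes 0 new. Total: 8.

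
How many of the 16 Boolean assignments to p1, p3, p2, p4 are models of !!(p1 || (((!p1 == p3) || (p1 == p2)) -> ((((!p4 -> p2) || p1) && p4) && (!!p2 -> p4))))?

13

Initial set: {!!(p1 || (((!p1 == p3) || (p1 == p2)) -> ((((!p4 -> p2) || p1) && p4) && (!!p2 -> p4))))}.
!!(p1 || (((!p1 == p3) || (p1 == p2)) -> ((((!p4 -> p2) || p1) && p4) && (!!p2 -> p4)))): drop double negation, giving (p1 || (((!p1 == p3) || (p1 == p2)) -> ((((!p4 -> p2) || p1) && p4) && (!!p2 -> p4)))).
(p1 || (((!p1 == p3) || (p1 == p2)) -> ((((!p4 -> p2) || p1) && p4) && (!!p2 -> p4)))): β-rule — branch into p1  //  (((!p1 == p3) || (p1 == p2)) -> ((((!p4 -> p2) || p1) && p4) && (!!p2 -> p4))).
  branch 1 (add p1):
    ○ open, literals {p1=true}.
  branch 2 (add (((!p1 == p3) || (p1 == p2)) -> ((((!p4 -> p2) || p1) && p4) && (!!p2 -> p4)))):
    (((!p1 == p3) || (p1 == p2)) -> ((((!p4 -> p2) || p1) && p4) && (!!p2 -> p4))): β-rule — branch into !((!p1 == p3) || (p1 == p2))  //  ((((!p4 -> p2) || p1) && p4) && (!!p2 -> p4)).
      branch 2.1 (add !((!p1 == p3) || (p1 == p2))):
        !((!p1 == p3) || (p1 == p2)): α-rule — add !(!p1 == p3), !(p1 == p2).
        !(!p1 == p3): β-rule — branch into !p1, !p3  //  !!p1, p3.
          branch 2.1.1 (add !p1, !p3):
            !(p1 == p2): β-rule — branch into p1, !p2  //  !p1, p2.
              branch 2.1.1.1 (add p1, !p2):
                × closes — contains both p1 and !p1.
              branch 2.1.1.2 (add !p1, p2):
                ○ open, literals {p1=false, p2=true, p3=false}.
          branch 2.1.2 (add !!p1, p3):
            !(p1 == p2): β-rule — branch into p1, !p2  //  !p1, p2.
              branch 2.1.2.1 (add p1, !p2):
                ○ open, literals {p1=true, p2=false, p3=true}.
              branch 2.1.2.2 (add !p1, p2):
                × closes — contains both p1 and !p1.
      branch 2.2 (add ((((!p4 -> p2) || p1) && p4) && (!!p2 -> p4))):
        ((((!p4 -> p2) || p1) && p4) && (!!p2 -> p4)): α-rule — add (((!p4 -> p2) || p1) && p4), (!!p2 -> p4).
        (((!p4 -> p2) || p1) && p4): α-rule — add ((!p4 -> p2) || p1), p4.
        (!!p2 -> p4): β-rule — branch into !!!p2  //  p4.
          branch 2.2.1 (add !!!p2):
            !!!p2: drop double negation, giving !p2.
            ((!p4 -> p2) || p1): β-rule — branch into (!p4 -> p2)  //  p1.
              branch 2.2.1.1 (add (!p4 -> p2)):
                (!p4 -> p2): β-rule — branch into !!p4  //  p2.
                  branch 2.2.1.1.1 (add !!p4):
                    ○ open, literals {p2=false, p4=true}.
                  branch 2.2.1.1.2 (add p2):
                    × closes — contains both p2 and !p2.
              branch 2.2.1.2 (add p1):
                ○ open, literals {p1=true, p2=false, p4=true}.
          branch 2.2.2 (add p4):
            ((!p4 -> p2) || p1): β-rule — branch into (!p4 -> p2)  //  p1.
              branch 2.2.2.1 (add (!p4 -> p2)):
                (!p4 -> p2): β-rule — branch into !!p4  //  p2.
                  branch 2.2.2.1.1 (add !!p4):
                    ○ open, literals {p4=true}.
                  branch 2.2.2.1.2 (add p2):
                    ○ open, literals {p2=true, p4=true}.
              branch 2.2.2.2 (add p1):
                ○ open, literals {p1=true, p4=true}.
3 branches closed, 8 open.
Each open branch fixes some atoms; the unmentioned ones are free. Counting distinct full assignments: branch {p1=true} (p3, p2, p4) contributes 8 new; branch {p1=false, p2=true, p3=false} (p4) contributes 2 new; branch {p1=true, p2=false, p3=true} (p4) contributes 0 new; branch {p2=false, p4=true} (p1, p3) contributes 2 new; branch {p1=true, p2=false, p4=true} (p3) contributes 0 new; branch {p4=true} (p1, p3, p2) contributes 1 new; branch {p2=true, p4=true} (p1, p3) contributes 0 new; branch {p1=true, p4=true} (p3, p2) contributes 0 new. Total: 13.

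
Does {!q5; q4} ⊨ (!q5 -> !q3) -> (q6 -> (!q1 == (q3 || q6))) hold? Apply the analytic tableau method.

No

Initial set: {!q5; q4; !((!q5 -> !q3) -> (q6 -> (!q1 == (q3 || q6))))}.
!((!q5 -> !q3) -> (q6 -> (!q1 == (q3 || q6)))): α-rule — add (!q5 -> !q3), !(q6 -> (!q1 == (q3 || q6))).
!(q6 -> (!q1 == (q3 || q6))): α-rule — add q6, !(!q1 == (q3 || q6)).
(!q5 -> !q3): β-rule — branch into !!q5  //  !q3.
  branch 1 (add !!q5):
    × closes — contains both q5 and !q5.
  branch 2 (add !q3):
    !(!q1 == (q3 || q6)): β-rule — branch into !q1, !(q3 || q6)  //  !!q1, (q3 || q6).
      branch 2.1 (add !q1, !(q3 || q6)):
        !(q3 || q6): α-rule — add !q3, !q6.
        × closes — contains both q6 and !q6.
      branch 2.2 (add !!q1, (q3 || q6)):
        (q3 || q6): β-rule — branch into q3  //  q6.
          branch 2.2.1 (add q3):
            × closes — contains both q3 and !q3.
          branch 2.2.2 (add q6):
            ○ open, literals {q1=1, q3=0, q4=1, q5=0, q6=1}.
3 branches closed, 1 open.
An open branch gives a countermodel: q1=1, q3=0, q4=1, q5=0, q6=1 (unmentioned atoms arbitrary); the premises hold there but the conclusion fails.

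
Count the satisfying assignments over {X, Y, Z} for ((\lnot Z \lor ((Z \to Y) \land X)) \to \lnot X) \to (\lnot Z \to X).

Initial set: {T (((\lnot Z \lor ((Z \to Y) \land X)) \to \lnot X) \to (\lnot Z \to X))}.
T (((\lnot Z \lor ((Z \to Y) \land X)) \to \lnot X) \to (\lnot Z \to X)): β-rule — branch into F ((\lnot Z \lor ((Z \to Y) \land X)) \to \lnot X)  //  T (\lnot Z \to X).
  branch 1 (add F ((\lnot Z \lor ((Z \to Y) \land X)) \to \lnot X)):
    F ((\lnot Z \lor ((Z \to Y) \land X)) \to \lnot X): α-rule — add T (\lnot Z \lor ((Z \to Y) \land X)), F \lnot X.
    T (\lnot Z \lor ((Z \to Y) \land X)): β-rule — branch into T \lnot Z  //  T ((Z \to Y) \land X).
      branch 1.1 (add T \lnot Z):
        ○ open, literals {X=true, Z=false}.
      branch 1.2 (add T ((Z \to Y) \land X)):
        T ((Z \to Y) \land X): α-rule — add T (Z \to Y), T X.
        T (Z \to Y): β-rule — branch into F Z  //  T Y.
          branch 1.2.1 (add F Z):
            ○ open, literals {X=true, Z=false}.
          branch 1.2.2 (add T Y):
            ○ open, literals {X=true, Y=true}.
  branch 2 (add T (\lnot Z \to X)):
    T (\lnot Z \to X): β-rule — branch into F \lnot Z  //  T X.
      branch 2.1 (add F \lnot Z):
        ○ open, literals {Z=true}.
      branch 2.2 (add T X):
        ○ open, literals {X=true}.
0 branches closed, 5 open.
Each open branch fixes some atoms; the unmentioned ones are free. Counting distinct full assignments: branch {X=true, Z=false} (Y) contributes 2 new; branch {X=true, Z=false} (Y) contributes 0 new; branch {X=true, Y=true} (Z) contributes 1 new; branch {Z=true} (X, Y) contributes 3 new; branch {X=true} (Y, Z) contributes 0 new. Total: 6.

6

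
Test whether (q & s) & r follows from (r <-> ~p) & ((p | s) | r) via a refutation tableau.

Initial set: {((r <-> ~p) & ((p | s) | r)); ~((q & s) & r)}.
((r <-> ~p) & ((p | s) | r)): α-rule — add (r <-> ~p), ((p | s) | r).
~((q & s) & r): β-rule — branch into ~(q & s)  //  ~r.
  branch 1 (add ~(q & s)):
    (r <-> ~p): β-rule — branch into r, ~p  //  ~r, ~~p.
      branch 1.1 (add r, ~p):
        ((p | s) | r): β-rule — branch into (p | s)  //  r.
          branch 1.1.1 (add (p | s)):
            ~(q & s): β-rule — branch into ~q  //  ~s.
              branch 1.1.1.1 (add ~q):
                (p | s): β-rule — branch into p  //  s.
                  branch 1.1.1.1.1 (add p):
                    × closes — contains both p and ~p.
                  branch 1.1.1.1.2 (add s):
                    ○ open, literals {p=0, q=0, r=1, s=1}.
              branch 1.1.1.2 (add ~s):
                (p | s): β-rule — branch into p  //  s.
                  branch 1.1.1.2.1 (add p):
                    × closes — contains both p and ~p.
                  branch 1.1.1.2.2 (add s):
                    × closes — contains both s and ~s.
          branch 1.1.2 (add r):
            ~(q & s): β-rule — branch into ~q  //  ~s.
              branch 1.1.2.1 (add ~q):
                ○ open, literals {p=0, q=0, r=1}.
              branch 1.1.2.2 (add ~s):
                ○ open, literals {p=0, r=1, s=0}.
      branch 1.2 (add ~r, ~~p):
        ((p | s) | r): β-rule — branch into (p | s)  //  r.
          branch 1.2.1 (add (p | s)):
            ~(q & s): β-rule — branch into ~q  //  ~s.
              branch 1.2.1.1 (add ~q):
                (p | s): β-rule — branch into p  //  s.
                  branch 1.2.1.1.1 (add p):
                    ○ open, literals {p=1, q=0, r=0}.
                  branch 1.2.1.1.2 (add s):
                    ○ open, literals {p=1, q=0, r=0, s=1}.
              branch 1.2.1.2 (add ~s):
                (p | s): β-rule — branch into p  //  s.
                  branch 1.2.1.2.1 (add p):
                    ○ open, literals {p=1, r=0, s=0}.
                  branch 1.2.1.2.2 (add s):
                    × closes — contains both s and ~s.
          branch 1.2.2 (add r):
            × closes — contains both r and ~r.
  branch 2 (add ~r):
    (r <-> ~p): β-rule — branch into r, ~p  //  ~r, ~~p.
      branch 2.1 (add r, ~p):
        × closes — contains both r and ~r.
      branch 2.2 (add ~r, ~~p):
        ((p | s) | r): β-rule — branch into (p | s)  //  r.
          branch 2.2.1 (add (p | s)):
            (p | s): β-rule — branch into p  //  s.
              branch 2.2.1.1 (add p):
                ○ open, literals {p=1, r=0}.
              branch 2.2.1.2 (add s):
                ○ open, literals {p=1, r=0, s=1}.
          branch 2.2.2 (add r):
            × closes — contains both r and ~r.
7 branches closed, 8 open.
An open branch gives a countermodel: p=0, q=0, r=1, s=1 (unmentioned atoms arbitrary); the premises hold there but the conclusion fails.

No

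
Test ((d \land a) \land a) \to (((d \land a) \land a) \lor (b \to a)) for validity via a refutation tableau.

Valid

Assume the negation and expand:
Initial set: {F (((d \land a) \land a) \to (((d \land a) \land a) \lor (b \to a)))}.
F (((d \land a) \land a) \to (((d \land a) \land a) \lor (b \to a))): α-rule — add T ((d \land a) \land a), F (((d \land a) \land a) \lor (b \to a)).
T ((d \land a) \land a): α-rule — add T (d \land a), T a.
F (((d \land a) \land a) \lor (b \to a)): α-rule — add F ((d \land a) \land a), F (b \to a).
T (d \land a): α-rule — add T d, T a.
F (b \to a): α-rule — add T b, F a.
× closes — contains both a and \lnot a.
All 1 branch closes.
Every branch closed, so the negation is unsatisfiable and the formula is valid.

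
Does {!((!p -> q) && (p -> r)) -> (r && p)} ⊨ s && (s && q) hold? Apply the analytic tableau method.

Initial set: {(!((!p -> q) && (p -> r)) -> (r && p)); !(s && (s && q))}.
(!((!p -> q) && (p -> r)) -> (r && p)): β-rule — branch into !!((!p -> q) && (p -> r))  //  (r && p).
  branch 1 (add !!((!p -> q) && (p -> r))):
    !!((!p -> q) && (p -> r)): α-rule — add (!p -> q), (p -> r).
    !(s && (s && q)): β-rule — branch into !s  //  !(s && q).
      branch 1.1 (add !s):
        (!p -> q): β-rule — branch into !!p  //  q.
          branch 1.1.1 (add !!p):
            (p -> r): β-rule — branch into !p  //  r.
              branch 1.1.1.1 (add !p):
                × closes — contains both p and !p.
              branch 1.1.1.2 (add r):
                ○ open, literals {p=T, r=T, s=F}.
          branch 1.1.2 (add q):
            (p -> r): β-rule — branch into !p  //  r.
              branch 1.1.2.1 (add !p):
                ○ open, literals {p=F, q=T, s=F}.
              branch 1.1.2.2 (add r):
                ○ open, literals {q=T, r=T, s=F}.
      branch 1.2 (add !(s && q)):
        (!p -> q): β-rule — branch into !!p  //  q.
          branch 1.2.1 (add !!p):
            (p -> r): β-rule — branch into !p  //  r.
              branch 1.2.1.1 (add !p):
                × closes — contains both p and !p.
              branch 1.2.1.2 (add r):
                !(s && q): β-rule — branch into !s  //  !q.
                  branch 1.2.1.2.1 (add !s):
                    ○ open, literals {p=T, r=T, s=F}.
                  branch 1.2.1.2.2 (add !q):
                    ○ open, literals {p=T, q=F, r=T}.
          branch 1.2.2 (add q):
            (p -> r): β-rule — branch into !p  //  r.
              branch 1.2.2.1 (add !p):
                !(s && q): β-rule — branch into !s  //  !q.
                  branch 1.2.2.1.1 (add !s):
                    ○ open, literals {p=F, q=T, s=F}.
                  branch 1.2.2.1.2 (add !q):
                    × closes — contains both q and !q.
              branch 1.2.2.2 (add r):
                !(s && q): β-rule — branch into !s  //  !q.
                  branch 1.2.2.2.1 (add !s):
                    ○ open, literals {q=T, r=T, s=F}.
                  branch 1.2.2.2.2 (add !q):
                    × closes — contains both q and !q.
  branch 2 (add (r && p)):
    (r && p): α-rule — add r, p.
    !(s && (s && q)): β-rule — branch into !s  //  !(s && q).
      branch 2.1 (add !s):
        ○ open, literals {p=T, r=T, s=F}.
      branch 2.2 (add !(s && q)):
        !(s && q): β-rule — branch into !s  //  !q.
          branch 2.2.1 (add !s):
            ○ open, literals {p=T, r=T, s=F}.
          branch 2.2.2 (add !q):
            ○ open, literals {p=T, q=F, r=T}.
4 branches closed, 10 open.
An open branch gives a countermodel: p=T, r=T, s=F (unmentioned atoms arbitrary); the premises hold there but the conclusion fails.

No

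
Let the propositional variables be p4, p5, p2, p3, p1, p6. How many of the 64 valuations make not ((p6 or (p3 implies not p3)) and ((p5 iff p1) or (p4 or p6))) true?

Initial set: {T not ((p6 or (p3 implies not p3)) and ((p5 iff p1) or (p4 or p6)))}.
T not ((p6 or (p3 implies not p3)) and ((p5 iff p1) or (p4 or p6))): β-rule — branch into F (p6 or (p3 implies not p3))  //  F ((p5 iff p1) or (p4 or p6)).
  branch 1 (add F (p6 or (p3 implies not p3))):
    F (p6 or (p3 implies not p3)): α-rule — add F p6, F (p3 implies not p3).
    F (p3 implies not p3): α-rule — add T p3, F not p3.
    ○ open, literals {p3=T, p6=F}.
  branch 2 (add F ((p5 iff p1) or (p4 or p6))):
    F ((p5 iff p1) or (p4 or p6)): α-rule — add F (p5 iff p1), F (p4 or p6).
    F (p4 or p6): α-rule — add F p4, F p6.
    F (p5 iff p1): β-rule — branch into T p5, F p1  //  F p5, T p1.
      branch 2.1 (add T p5, F p1):
        ○ open, literals {p1=F, p4=F, p5=T, p6=F}.
      branch 2.2 (add F p5, T p1):
        ○ open, literals {p1=T, p4=F, p5=F, p6=F}.
0 branches closed, 3 open.
Each open branch fixes some atoms; the unmentioned ones are free. Counting distinct full assignments: branch {p3=T, p6=F} (p4, p5, p2, p1) contributes 16 new; branch {p1=F, p4=F, p5=T, p6=F} (p2, p3) contributes 2 new; branch {p1=T, p4=F, p5=F, p6=F} (p2, p3) contributes 2 new. Total: 20.

20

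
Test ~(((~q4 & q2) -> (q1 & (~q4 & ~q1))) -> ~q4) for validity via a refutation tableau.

Assume the negation and expand:
Initial set: {F ~(((~q4 & q2) -> (q1 & (~q4 & ~q1))) -> ~q4)}.
F ~(((~q4 & q2) -> (q1 & (~q4 & ~q1))) -> ~q4): β-rule — branch into F ((~q4 & q2) -> (q1 & (~q4 & ~q1)))  //  T ~q4.
  branch 1 (add F ((~q4 & q2) -> (q1 & (~q4 & ~q1)))):
    F ((~q4 & q2) -> (q1 & (~q4 & ~q1))): α-rule — add T (~q4 & q2), F (q1 & (~q4 & ~q1)).
    T (~q4 & q2): α-rule — add T ~q4, T q2.
    F (q1 & (~q4 & ~q1)): β-rule — branch into F q1  //  F (~q4 & ~q1).
      branch 1.1 (add F q1):
        ○ open, literals {q1=F, q2=T, q4=F}.
      branch 1.2 (add F (~q4 & ~q1)):
        F (~q4 & ~q1): β-rule — branch into F ~q4  //  F ~q1.
          branch 1.2.1 (add F ~q4):
            × closes — contains both q4 and ~q4.
          branch 1.2.2 (add F ~q1):
            ○ open, literals {q1=T, q2=T, q4=F}.
  branch 2 (add T ~q4):
    ○ open, literals {q4=F}.
1 branch closed, 3 open.
An open branch gives a countermodel: q1=F, q2=T, q4=F (unmentioned atoms arbitrary); under it the original formula is false.

Not valid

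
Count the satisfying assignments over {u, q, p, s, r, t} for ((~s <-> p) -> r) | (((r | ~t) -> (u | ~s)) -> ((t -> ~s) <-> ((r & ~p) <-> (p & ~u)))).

Initial set: {(((~s <-> p) -> r) | (((r | ~t) -> (u | ~s)) -> ((t -> ~s) <-> ((r & ~p) <-> (p & ~u)))))}.
(((~s <-> p) -> r) | (((r | ~t) -> (u | ~s)) -> ((t -> ~s) <-> ((r & ~p) <-> (p & ~u))))): β-rule — branch into ((~s <-> p) -> r)  //  (((r | ~t) -> (u | ~s)) -> ((t -> ~s) <-> ((r & ~p) <-> (p & ~u)))).
  branch 1 (add ((~s <-> p) -> r)):
    ((~s <-> p) -> r): β-rule — branch into ~(~s <-> p)  //  r.
      branch 1.1 (add ~(~s <-> p)):
        ~(~s <-> p): β-rule — branch into ~s, ~p  //  ~~s, p.
          branch 1.1.1 (add ~s, ~p):
            ○ open, literals {p=false, s=false}.
          branch 1.1.2 (add ~~s, p):
            ○ open, literals {p=true, s=true}.
      branch 1.2 (add r):
        ○ open, literals {r=true}.
  branch 2 (add (((r | ~t) -> (u | ~s)) -> ((t -> ~s) <-> ((r & ~p) <-> (p & ~u))))):
    (((r | ~t) -> (u | ~s)) -> ((t -> ~s) <-> ((r & ~p) <-> (p & ~u)))): β-rule — branch into ~((r | ~t) -> (u | ~s))  //  ((t -> ~s) <-> ((r & ~p) <-> (p & ~u))).
      branch 2.1 (add ~((r | ~t) -> (u | ~s))):
        ~((r | ~t) -> (u | ~s)): α-rule — add (r | ~t), ~(u | ~s).
        ~(u | ~s): α-rule — add ~u, ~~s.
        (r | ~t): β-rule — branch into r  //  ~t.
          branch 2.1.1 (add r):
            ○ open, literals {r=true, s=true, u=false}.
          branch 2.1.2 (add ~t):
            ○ open, literals {s=true, t=false, u=false}.
      branch 2.2 (add ((t -> ~s) <-> ((r & ~p) <-> (p & ~u)))):
        ((t -> ~s) <-> ((r & ~p) <-> (p & ~u))): β-rule — branch into (t -> ~s), ((r & ~p) <-> (p & ~u))  //  ~(t -> ~s), ~((r & ~p) <-> (p & ~u)).
          branch 2.2.1 (add (t -> ~s), ((r & ~p) <-> (p & ~u))):
            (t -> ~s): β-rule — branch into ~t  //  ~s.
              branch 2.2.1.1 (add ~t):
                ((r & ~p) <-> (p & ~u)): β-rule — branch into (r & ~p), (p & ~u)  //  ~(r & ~p), ~(p & ~u).
                  branch 2.2.1.1.1 (add (r & ~p), (p & ~u)):
                    (r & ~p): α-rule — add r, ~p.
                    (p & ~u): α-rule — add p, ~u.
                    × closes — contains both p and ~p.
                  branch 2.2.1.1.2 (add ~(r & ~p), ~(p & ~u)):
                    ~(r & ~p): β-rule — branch into ~r  //  ~~p.
                      branch 2.2.1.1.2.1 (add ~r):
                        ~(p & ~u): β-rule — branch into ~p  //  ~~u.
                          branch 2.2.1.1.2.1.1 (add ~p):
                            ○ open, literals {p=false, r=false, t=false}.
                          branch 2.2.1.1.2.1.2 (add ~~u):
                            ○ open, literals {r=false, t=false, u=true}.
                      branch 2.2.1.1.2.2 (add ~~p):
                        ~(p & ~u): β-rule — branch into ~p  //  ~~u.
                          branch 2.2.1.1.2.2.1 (add ~p):
                            × closes — contains both p and ~p.
                          branch 2.2.1.1.2.2.2 (add ~~u):
                            ○ open, literals {p=true, t=false, u=true}.
              branch 2.2.1.2 (add ~s):
                ((r & ~p) <-> (p & ~u)): β-rule — branch into (r & ~p), (p & ~u)  //  ~(r & ~p), ~(p & ~u).
                  branch 2.2.1.2.1 (add (r & ~p), (p & ~u)):
                    (r & ~p): α-rule — add r, ~p.
                    (p & ~u): α-rule — add p, ~u.
                    × closes — contains both p and ~p.
                  branch 2.2.1.2.2 (add ~(r & ~p), ~(p & ~u)):
                    ~(r & ~p): β-rule — branch into ~r  //  ~~p.
                      branch 2.2.1.2.2.1 (add ~r):
                        ~(p & ~u): β-rule — branch into ~p  //  ~~u.
                          branch 2.2.1.2.2.1.1 (add ~p):
                            ○ open, literals {p=false, r=false, s=false}.
                          branch 2.2.1.2.2.1.2 (add ~~u):
                            ○ open, literals {r=false, s=false, u=true}.
                      branch 2.2.1.2.2.2 (add ~~p):
                        ~(p & ~u): β-rule — branch into ~p  //  ~~u.
                          branch 2.2.1.2.2.2.1 (add ~p):
                            × closes — contains both p and ~p.
                          branch 2.2.1.2.2.2.2 (add ~~u):
                            ○ open, literals {p=true, s=false, u=true}.
          branch 2.2.2 (add ~(t -> ~s), ~((r & ~p) <-> (p & ~u))):
            ~(t -> ~s): α-rule — add t, ~~s.
            ~((r & ~p) <-> (p & ~u)): β-rule — branch into (r & ~p), ~(p & ~u)  //  ~(r & ~p), (p & ~u).
              branch 2.2.2.1 (add (r & ~p), ~(p & ~u)):
                (r & ~p): α-rule — add r, ~p.
                ~(p & ~u): β-rule — branch into ~p  //  ~~u.
                  branch 2.2.2.1.1 (add ~p):
                    ○ open, literals {p=false, r=true, s=true, t=true}.
                  branch 2.2.2.1.2 (add ~~u):
                    ○ open, literals {p=false, r=true, s=true, t=true, u=true}.
              branch 2.2.2.2 (add ~(r & ~p), (p & ~u)):
                (p & ~u): α-rule — add p, ~u.
                ~(r & ~p): β-rule — branch into ~r  //  ~~p.
                  branch 2.2.2.2.1 (add ~r):
                    ○ open, literals {p=true, r=false, s=true, t=true, u=false}.
                  branch 2.2.2.2.2 (add ~~p):
                    ○ open, literals {p=true, s=true, t=true, u=false}.
4 branches closed, 15 open.
Each open branch fixes some atoms; the unmentioned ones are free. Counting distinct full assignments: branch {p=false, s=false} (u, q, r, t) contributes 16 new; branch {p=true, s=true} (u, q, r, t) contributes 16 new; branch {r=true} (u, q, p, s, t) contributes 16 new; branch {r=true, s=true, u=false} (q, p, t) contributes 0 new; branch {s=true, t=false, u=false} (q, p, r) contributes 2 new; branch {p=false, r=false, t=false} (u, q, s) contributes 2 new; branch {r=false, t=false, u=true} (q, p, s) contributes 2 new; branch {p=true, t=false, u=true} (q, s, r) contributes 0 new; branch {p=false, r=false, s=false} (u, q, t) contributes 0 new; branch {r=false, s=false, u=true} (q, p, t) contributes 2 new; branch {p=true, s=false, u=true} (q, r, t) contributes 0 new; branch {p=false, r=true, s=true, t=true} (u, q) contributes 0 new; branch {p=false, r=true, s=true, t=true, u=true} (q) contributes 0 new; branch {p=true, r=false, s=true, t=true, u=false} (q) contributes 0 new; branch {p=true, s=true, t=true, u=false} (q, r) contributes 0 new. Total: 56.

56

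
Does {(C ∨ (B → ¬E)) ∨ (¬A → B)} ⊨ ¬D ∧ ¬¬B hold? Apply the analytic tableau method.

Initial set: {((C ∨ (B → ¬E)) ∨ (¬A → B)); ¬(¬D ∧ ¬¬B)}.
((C ∨ (B → ¬E)) ∨ (¬A → B)): β-rule — branch into (C ∨ (B → ¬E))  //  (¬A → B).
  branch 1 (add (C ∨ (B → ¬E))):
    ¬(¬D ∧ ¬¬B): β-rule — branch into ¬¬D  //  ¬¬¬B.
      branch 1.1 (add ¬¬D):
        (C ∨ (B → ¬E)): β-rule — branch into C  //  (B → ¬E).
          branch 1.1.1 (add C):
            ○ open, literals {C=T, D=T}.
          branch 1.1.2 (add (B → ¬E)):
            (B → ¬E): β-rule — branch into ¬B  //  ¬E.
              branch 1.1.2.1 (add ¬B):
                ○ open, literals {B=F, D=T}.
              branch 1.1.2.2 (add ¬E):
                ○ open, literals {D=T, E=F}.
      branch 1.2 (add ¬¬¬B):
        ¬¬¬B: drop double negation, giving ¬B.
        (C ∨ (B → ¬E)): β-rule — branch into C  //  (B → ¬E).
          branch 1.2.1 (add C):
            ○ open, literals {B=F, C=T}.
          branch 1.2.2 (add (B → ¬E)):
            (B → ¬E): β-rule — branch into ¬B  //  ¬E.
              branch 1.2.2.1 (add ¬B):
                ○ open, literals {B=F}.
              branch 1.2.2.2 (add ¬E):
                ○ open, literals {B=F, E=F}.
  branch 2 (add (¬A → B)):
    ¬(¬D ∧ ¬¬B): β-rule — branch into ¬¬D  //  ¬¬¬B.
      branch 2.1 (add ¬¬D):
        (¬A → B): β-rule — branch into ¬¬A  //  B.
          branch 2.1.1 (add ¬¬A):
            ○ open, literals {A=T, D=T}.
          branch 2.1.2 (add B):
            ○ open, literals {B=T, D=T}.
      branch 2.2 (add ¬¬¬B):
        ¬¬¬B: drop double negation, giving ¬B.
        (¬A → B): β-rule — branch into ¬¬A  //  B.
          branch 2.2.1 (add ¬¬A):
            ○ open, literals {A=T, B=F}.
          branch 2.2.2 (add B):
            × closes — contains both B and ¬B.
1 branch closed, 9 open.
An open branch gives a countermodel: C=T, D=T (unmentioned atoms arbitrary); the premises hold there but the conclusion fails.

No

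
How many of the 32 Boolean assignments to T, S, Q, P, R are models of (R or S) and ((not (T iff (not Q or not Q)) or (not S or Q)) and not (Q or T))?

6

Initial set: {((R or S) and ((not (T iff (not Q or not Q)) or (not S or Q)) and not (Q or T)))}.
((R or S) and ((not (T iff (not Q or not Q)) or (not S or Q)) and not (Q or T))): α-rule — add (R or S), ((not (T iff (not Q or not Q)) or (not S or Q)) and not (Q or T)).
((not (T iff (not Q or not Q)) or (not S or Q)) and not (Q or T)): α-rule — add (not (T iff (not Q or not Q)) or (not S or Q)), not (Q or T).
not (Q or T): α-rule — add not Q, not T.
(R or S): β-rule — branch into R  //  S.
  branch 1 (add R):
    (not (T iff (not Q or not Q)) or (not S or Q)): β-rule — branch into not (T iff (not Q or not Q))  //  (not S or Q).
      branch 1.1 (add not (T iff (not Q or not Q))):
        not (T iff (not Q or not Q)): β-rule — branch into T, not (not Q or not Q)  //  not T, (not Q or not Q).
          branch 1.1.1 (add T, not (not Q or not Q)):
            × closes — contains both T and not T.
          branch 1.1.2 (add not T, (not Q or not Q)):
            (not Q or not Q): β-rule — branch into not Q  //  not Q.
              branch 1.1.2.1 (add not Q):
                ○ open, literals {Q=F, R=T, T=F}.
              branch 1.1.2.2 (add not Q):
                ○ open, literals {Q=F, R=T, T=F}.
      branch 1.2 (add (not S or Q)):
        (not S or Q): β-rule — branch into not S  //  Q.
          branch 1.2.1 (add not S):
            ○ open, literals {Q=F, R=T, S=F, T=F}.
          branch 1.2.2 (add Q):
            × closes — contains both Q and not Q.
  branch 2 (add S):
    (not (T iff (not Q or not Q)) or (not S or Q)): β-rule — branch into not (T iff (not Q or not Q))  //  (not S or Q).
      branch 2.1 (add not (T iff (not Q or not Q))):
        not (T iff (not Q or not Q)): β-rule — branch into T, not (not Q or not Q)  //  not T, (not Q or not Q).
          branch 2.1.1 (add T, not (not Q or not Q)):
            × closes — contains both T and not T.
          branch 2.1.2 (add not T, (not Q or not Q)):
            (not Q or not Q): β-rule — branch into not Q  //  not Q.
              branch 2.1.2.1 (add not Q):
                ○ open, literals {Q=F, S=T, T=F}.
              branch 2.1.2.2 (add not Q):
                ○ open, literals {Q=F, S=T, T=F}.
      branch 2.2 (add (not S or Q)):
        (not S or Q): β-rule — branch into not S  //  Q.
          branch 2.2.1 (add not S):
            × closes — contains both S and not S.
          branch 2.2.2 (add Q):
            × closes — contains both Q and not Q.
5 branches closed, 5 open.
Each open branch fixes some atoms; the unmentioned ones are free. Counting distinct full assignments: branch {Q=F, R=T, T=F} (S, P) contributes 4 new; branch {Q=F, R=T, T=F} (S, P) contributes 0 new; branch {Q=F, R=T, S=F, T=F} (P) contributes 0 new; branch {Q=F, S=T, T=F} (P, R) contributes 2 new; branch {Q=F, S=T, T=F} (P, R) contributes 0 new. Total: 6.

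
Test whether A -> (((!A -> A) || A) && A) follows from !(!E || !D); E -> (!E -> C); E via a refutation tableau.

Yes

Initial set: {!(!E || !D); (E -> (!E -> C)); E; !(A -> (((!A -> A) || A) && A))}.
!(!E || !D): α-rule — add !!E, !!D.
!(A -> (((!A -> A) || A) && A)): α-rule — add A, !(((!A -> A) || A) && A).
(E -> (!E -> C)): β-rule — branch into !E  //  (!E -> C).
  branch 1 (add !E):
    × closes — contains both E and !E.
  branch 2 (add (!E -> C)):
    !(((!A -> A) || A) && A): β-rule — branch into !((!A -> A) || A)  //  !A.
      branch 2.1 (add !((!A -> A) || A)):
        !((!A -> A) || A): α-rule — add !(!A -> A), !A.
        × closes — contains both A and !A.
      branch 2.2 (add !A):
        × closes — contains both A and !A.
All 3 branches close.
Every branch closed, so the premises entail the conclusion.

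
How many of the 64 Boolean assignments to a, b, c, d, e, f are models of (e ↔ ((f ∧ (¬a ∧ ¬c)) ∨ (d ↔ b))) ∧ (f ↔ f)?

32

Initial set: {T ((e ↔ ((f ∧ (¬a ∧ ¬c)) ∨ (d ↔ b))) ∧ (f ↔ f))}.
T ((e ↔ ((f ∧ (¬a ∧ ¬c)) ∨ (d ↔ b))) ∧ (f ↔ f)): α-rule — add T (e ↔ ((f ∧ (¬a ∧ ¬c)) ∨ (d ↔ b))), T (f ↔ f).
T (e ↔ ((f ∧ (¬a ∧ ¬c)) ∨ (d ↔ b))): β-rule — branch into T e, T ((f ∧ (¬a ∧ ¬c)) ∨ (d ↔ b))  //  F e, F ((f ∧ (¬a ∧ ¬c)) ∨ (d ↔ b)).
  branch 1 (add T e, T ((f ∧ (¬a ∧ ¬c)) ∨ (d ↔ b))):
    T (f ↔ f): β-rule — branch into T f, T f  //  F f, F f.
      branch 1.1 (add T f, T f):
        T ((f ∧ (¬a ∧ ¬c)) ∨ (d ↔ b)): β-rule — branch into T (f ∧ (¬a ∧ ¬c))  //  T (d ↔ b).
          branch 1.1.1 (add T (f ∧ (¬a ∧ ¬c))):
            T (f ∧ (¬a ∧ ¬c)): α-rule — add T f, T (¬a ∧ ¬c).
            T (¬a ∧ ¬c): α-rule — add T ¬a, T ¬c.
            ○ open, literals {a=F, c=F, e=T, f=T}.
          branch 1.1.2 (add T (d ↔ b)):
            T (d ↔ b): β-rule — branch into T d, T b  //  F d, F b.
              branch 1.1.2.1 (add T d, T b):
                ○ open, literals {b=T, d=T, e=T, f=T}.
              branch 1.1.2.2 (add F d, F b):
                ○ open, literals {b=F, d=F, e=T, f=T}.
      branch 1.2 (add F f, F f):
        T ((f ∧ (¬a ∧ ¬c)) ∨ (d ↔ b)): β-rule — branch into T (f ∧ (¬a ∧ ¬c))  //  T (d ↔ b).
          branch 1.2.1 (add T (f ∧ (¬a ∧ ¬c))):
            T (f ∧ (¬a ∧ ¬c)): α-rule — add T f, T (¬a ∧ ¬c).
            × closes — contains both f and ¬f.
          branch 1.2.2 (add T (d ↔ b)):
            T (d ↔ b): β-rule — branch into T d, T b  //  F d, F b.
              branch 1.2.2.1 (add T d, T b):
                ○ open, literals {b=T, d=T, e=T, f=F}.
              branch 1.2.2.2 (add F d, F b):
                ○ open, literals {b=F, d=F, e=T, f=F}.
  branch 2 (add F e, F ((f ∧ (¬a ∧ ¬c)) ∨ (d ↔ b))):
    F ((f ∧ (¬a ∧ ¬c)) ∨ (d ↔ b)): α-rule — add F (f ∧ (¬a ∧ ¬c)), F (d ↔ b).
    T (f ↔ f): β-rule — branch into T f, T f  //  F f, F f.
      branch 2.1 (add T f, T f):
        F (f ∧ (¬a ∧ ¬c)): β-rule — branch into F f  //  F (¬a ∧ ¬c).
          branch 2.1.1 (add F f):
            × closes — contains both f and ¬f.
          branch 2.1.2 (add F (¬a ∧ ¬c)):
            F (d ↔ b): β-rule — branch into T d, F b  //  F d, T b.
              branch 2.1.2.1 (add T d, F b):
                F (¬a ∧ ¬c): β-rule — branch into F ¬a  //  F ¬c.
                  branch 2.1.2.1.1 (add F ¬a):
                    ○ open, literals {a=T, b=F, d=T, e=F, f=T}.
                  branch 2.1.2.1.2 (add F ¬c):
                    ○ open, literals {b=F, c=T, d=T, e=F, f=T}.
              branch 2.1.2.2 (add F d, T b):
                F (¬a ∧ ¬c): β-rule — branch into F ¬a  //  F ¬c.
                  branch 2.1.2.2.1 (add F ¬a):
                    ○ open, literals {a=T, b=T, d=F, e=F, f=T}.
                  branch 2.1.2.2.2 (add F ¬c):
                    ○ open, literals {b=T, c=T, d=F, e=F, f=T}.
      branch 2.2 (add F f, F f):
        F (f ∧ (¬a ∧ ¬c)): β-rule — branch into F f  //  F (¬a ∧ ¬c).
          branch 2.2.1 (add F f):
            F (d ↔ b): β-rule — branch into T d, F b  //  F d, T b.
              branch 2.2.1.1 (add T d, F b):
                ○ open, literals {b=F, d=T, e=F, f=F}.
              branch 2.2.1.2 (add F d, T b):
                ○ open, literals {b=T, d=F, e=F, f=F}.
          branch 2.2.2 (add F (¬a ∧ ¬c)):
            F (d ↔ b): β-rule — branch into T d, F b  //  F d, T b.
              branch 2.2.2.1 (add T d, F b):
                F (¬a ∧ ¬c): β-rule — branch into F ¬a  //  F ¬c.
                  branch 2.2.2.1.1 (add F ¬a):
                    ○ open, literals {a=T, b=F, d=T, e=F, f=F}.
                  branch 2.2.2.1.2 (add F ¬c):
                    ○ open, literals {b=F, c=T, d=T, e=F, f=F}.
              branch 2.2.2.2 (add F d, T b):
                F (¬a ∧ ¬c): β-rule — branch into F ¬a  //  F ¬c.
                  branch 2.2.2.2.1 (add F ¬a):
                    ○ open, literals {a=T, b=T, d=F, e=F, f=F}.
                  branch 2.2.2.2.2 (add F ¬c):
                    ○ open, literals {b=T, c=T, d=F, e=F, f=F}.
2 branches closed, 15 open.
Each open branch fixes some atoms; the unmentioned ones are free. Counting distinct full assignments: branch {a=F, c=F, e=T, f=T} (b, d) contributes 4 new; branch {b=T, d=T, e=T, f=T} (a, c) contributes 3 new; branch {b=F, d=F, e=T, f=T} (a, c) contributes 3 new; branch {b=T, d=T, e=T, f=F} (a, c) contributes 4 new; branch {b=F, d=F, e=T, f=F} (a, c) contributes 4 new; branch {a=T, b=F, d=T, e=F, f=T} (c) contributes 2 new; branch {b=F, c=T, d=T, e=F, f=T} (a) contributes 1 new; branch {a=T, b=T, d=F, e=F, f=T} (c) contributes 2 new; branch {b=T, c=T, d=F, e=F, f=T} (a) contributes 1 new; branch {b=F, d=T, e=F, f=F} (a, c) contributes 4 new; branch {b=T, d=F, e=F, f=F} (a, c) contributes 4 new; branch {a=T, b=F, d=T, e=F, f=F} (c) contributes 0 new; branch {b=F, c=T, d=T, e=F, f=F} (a) contributes 0 new; branch {a=T, b=T, d=F, e=F, f=F} (c) contributes 0 new; branch {b=T, c=T, d=F, e=F, f=F} (a) contributes 0 new. Total: 32.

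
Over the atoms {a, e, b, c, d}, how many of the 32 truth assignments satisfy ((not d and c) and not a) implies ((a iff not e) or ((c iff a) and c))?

Initial set: {T (((not d and c) and not a) implies ((a iff not e) or ((c iff a) and c)))}.
T (((not d and c) and not a) implies ((a iff not e) or ((c iff a) and c))): β-rule — branch into F ((not d and c) and not a)  //  T ((a iff not e) or ((c iff a) and c)).
  branch 1 (add F ((not d and c) and not a)):
    F ((not d and c) and not a): β-rule — branch into F (not d and c)  //  F not a.
      branch 1.1 (add F (not d and c)):
        F (not d and c): β-rule — branch into F not d  //  F c.
          branch 1.1.1 (add F not d):
            ○ open, literals {d=T}.
          branch 1.1.2 (add F c):
            ○ open, literals {c=F}.
      branch 1.2 (add F not a):
        ○ open, literals {a=T}.
  branch 2 (add T ((a iff not e) or ((c iff a) and c))):
    T ((a iff not e) or ((c iff a) and c)): β-rule — branch into T (a iff not e)  //  T ((c iff a) and c).
      branch 2.1 (add T (a iff not e)):
        T (a iff not e): β-rule — branch into T a, T not e  //  F a, F not e.
          branch 2.1.1 (add T a, T not e):
            ○ open, literals {a=T, e=F}.
          branch 2.1.2 (add F a, F not e):
            ○ open, literals {a=F, e=T}.
      branch 2.2 (add T ((c iff a) and c)):
        T ((c iff a) and c): α-rule — add T (c iff a), T c.
        T (c iff a): β-rule — branch into T c, T a  //  F c, F a.
          branch 2.2.1 (add T c, T a):
            ○ open, literals {a=T, c=T}.
          branch 2.2.2 (add F c, F a):
            × closes — contains both c and not c.
1 branch closed, 6 open.
Each open branch fixes some atoms; the unmentioned ones are free. Counting distinct full assignments: branch {d=T} (a, e, b, c) contributes 16 new; branch {c=F} (a, e, b, d) contributes 8 new; branch {a=T} (e, b, c, d) contributes 4 new; branch {a=T, e=F} (b, c, d) contributes 0 new; branch {a=F, e=T} (b, c, d) contributes 2 new; branch {a=T, c=T} (e, b, d) contributes 0 new. Total: 30.

30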